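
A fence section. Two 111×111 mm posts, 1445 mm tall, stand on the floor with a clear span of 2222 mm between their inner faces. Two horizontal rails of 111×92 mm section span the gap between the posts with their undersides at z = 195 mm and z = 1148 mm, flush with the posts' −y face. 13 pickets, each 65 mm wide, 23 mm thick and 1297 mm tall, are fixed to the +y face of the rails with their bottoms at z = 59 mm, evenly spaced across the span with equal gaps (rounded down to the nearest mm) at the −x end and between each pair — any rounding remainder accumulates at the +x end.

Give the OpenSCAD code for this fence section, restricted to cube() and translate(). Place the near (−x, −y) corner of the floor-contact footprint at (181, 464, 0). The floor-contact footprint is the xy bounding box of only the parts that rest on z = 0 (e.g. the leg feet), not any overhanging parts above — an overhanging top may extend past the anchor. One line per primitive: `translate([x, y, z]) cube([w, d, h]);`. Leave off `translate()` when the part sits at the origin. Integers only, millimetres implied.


translate([181, 464, 0]) cube([111, 111, 1445]);
translate([2514, 464, 0]) cube([111, 111, 1445]);
translate([292, 464, 195]) cube([2222, 111, 92]);
translate([292, 464, 1148]) cube([2222, 111, 92]);
translate([390, 575, 59]) cube([65, 23, 1297]);
translate([553, 575, 59]) cube([65, 23, 1297]);
translate([716, 575, 59]) cube([65, 23, 1297]);
translate([879, 575, 59]) cube([65, 23, 1297]);
translate([1042, 575, 59]) cube([65, 23, 1297]);
translate([1205, 575, 59]) cube([65, 23, 1297]);
translate([1368, 575, 59]) cube([65, 23, 1297]);
translate([1531, 575, 59]) cube([65, 23, 1297]);
translate([1694, 575, 59]) cube([65, 23, 1297]);
translate([1857, 575, 59]) cube([65, 23, 1297]);
translate([2020, 575, 59]) cube([65, 23, 1297]);
translate([2183, 575, 59]) cube([65, 23, 1297]);
translate([2346, 575, 59]) cube([65, 23, 1297]);


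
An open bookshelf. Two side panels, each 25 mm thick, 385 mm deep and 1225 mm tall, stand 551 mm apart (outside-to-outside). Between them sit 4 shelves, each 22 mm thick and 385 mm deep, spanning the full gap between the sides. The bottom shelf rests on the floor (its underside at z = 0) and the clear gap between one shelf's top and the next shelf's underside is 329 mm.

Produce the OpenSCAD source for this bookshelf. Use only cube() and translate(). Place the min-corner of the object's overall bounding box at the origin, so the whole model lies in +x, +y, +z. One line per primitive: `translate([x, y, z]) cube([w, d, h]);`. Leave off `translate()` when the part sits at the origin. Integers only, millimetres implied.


cube([25, 385, 1225]);
translate([526, 0, 0]) cube([25, 385, 1225]);
translate([25, 0, 0]) cube([501, 385, 22]);
translate([25, 0, 351]) cube([501, 385, 22]);
translate([25, 0, 702]) cube([501, 385, 22]);
translate([25, 0, 1053]) cube([501, 385, 22]);


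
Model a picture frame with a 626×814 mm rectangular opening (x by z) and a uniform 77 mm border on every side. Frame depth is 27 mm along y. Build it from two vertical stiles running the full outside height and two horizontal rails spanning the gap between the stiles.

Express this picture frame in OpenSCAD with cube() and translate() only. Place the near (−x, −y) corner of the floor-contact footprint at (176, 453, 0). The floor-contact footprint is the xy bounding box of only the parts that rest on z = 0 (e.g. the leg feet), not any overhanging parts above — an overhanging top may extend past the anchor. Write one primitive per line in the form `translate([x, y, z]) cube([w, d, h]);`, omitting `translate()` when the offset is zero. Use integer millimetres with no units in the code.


translate([176, 453, 0]) cube([77, 27, 968]);
translate([879, 453, 0]) cube([77, 27, 968]);
translate([253, 453, 0]) cube([626, 27, 77]);
translate([253, 453, 891]) cube([626, 27, 77]);


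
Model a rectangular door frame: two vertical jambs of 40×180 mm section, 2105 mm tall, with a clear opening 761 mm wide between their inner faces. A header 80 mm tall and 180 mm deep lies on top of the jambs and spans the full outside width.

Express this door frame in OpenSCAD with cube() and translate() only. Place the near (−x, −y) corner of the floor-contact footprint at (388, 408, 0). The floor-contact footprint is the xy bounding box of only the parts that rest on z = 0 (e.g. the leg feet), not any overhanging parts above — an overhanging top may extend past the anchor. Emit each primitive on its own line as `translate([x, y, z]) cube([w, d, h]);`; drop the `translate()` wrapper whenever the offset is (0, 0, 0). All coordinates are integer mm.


translate([388, 408, 0]) cube([40, 180, 2105]);
translate([1189, 408, 0]) cube([40, 180, 2105]);
translate([388, 408, 2105]) cube([841, 180, 80]);


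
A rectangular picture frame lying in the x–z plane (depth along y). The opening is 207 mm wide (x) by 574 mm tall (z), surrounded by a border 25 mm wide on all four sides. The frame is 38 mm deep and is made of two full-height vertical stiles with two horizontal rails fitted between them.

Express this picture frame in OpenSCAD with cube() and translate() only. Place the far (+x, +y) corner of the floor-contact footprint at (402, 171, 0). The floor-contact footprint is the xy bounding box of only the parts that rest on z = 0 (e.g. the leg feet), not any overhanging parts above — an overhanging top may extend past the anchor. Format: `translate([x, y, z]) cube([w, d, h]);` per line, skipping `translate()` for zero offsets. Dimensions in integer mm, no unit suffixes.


translate([145, 133, 0]) cube([25, 38, 624]);
translate([377, 133, 0]) cube([25, 38, 624]);
translate([170, 133, 0]) cube([207, 38, 25]);
translate([170, 133, 599]) cube([207, 38, 25]);


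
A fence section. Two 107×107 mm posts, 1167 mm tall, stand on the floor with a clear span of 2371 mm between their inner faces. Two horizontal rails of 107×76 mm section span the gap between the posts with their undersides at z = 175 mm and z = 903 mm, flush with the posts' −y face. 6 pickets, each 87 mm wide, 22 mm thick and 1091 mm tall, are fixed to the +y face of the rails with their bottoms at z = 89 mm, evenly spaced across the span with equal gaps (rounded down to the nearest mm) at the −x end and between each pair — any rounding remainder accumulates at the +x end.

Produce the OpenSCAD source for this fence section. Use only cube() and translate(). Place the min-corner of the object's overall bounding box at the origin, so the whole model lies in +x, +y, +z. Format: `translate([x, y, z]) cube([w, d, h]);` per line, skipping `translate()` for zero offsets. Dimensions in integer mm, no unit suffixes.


cube([107, 107, 1167]);
translate([2478, 0, 0]) cube([107, 107, 1167]);
translate([107, 0, 175]) cube([2371, 107, 76]);
translate([107, 0, 903]) cube([2371, 107, 76]);
translate([371, 107, 89]) cube([87, 22, 1091]);
translate([722, 107, 89]) cube([87, 22, 1091]);
translate([1073, 107, 89]) cube([87, 22, 1091]);
translate([1424, 107, 89]) cube([87, 22, 1091]);
translate([1775, 107, 89]) cube([87, 22, 1091]);
translate([2126, 107, 89]) cube([87, 22, 1091]);


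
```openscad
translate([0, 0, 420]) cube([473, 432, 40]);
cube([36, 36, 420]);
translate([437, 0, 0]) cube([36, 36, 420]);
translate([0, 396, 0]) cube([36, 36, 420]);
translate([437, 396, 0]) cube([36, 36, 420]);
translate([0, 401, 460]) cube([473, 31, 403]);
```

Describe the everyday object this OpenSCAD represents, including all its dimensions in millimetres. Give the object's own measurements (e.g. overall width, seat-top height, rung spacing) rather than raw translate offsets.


A chair. The seat is a 473×432×40 mm slab with its top at z = 460 mm, on four 36×36 mm corner legs (flush with the seat edges, standing on z = 0). A flat backrest 31 mm thick, 403 mm tall, spans the full seat width and rises from the seat top along its +y edge, rear face flush with the rear of the seat.


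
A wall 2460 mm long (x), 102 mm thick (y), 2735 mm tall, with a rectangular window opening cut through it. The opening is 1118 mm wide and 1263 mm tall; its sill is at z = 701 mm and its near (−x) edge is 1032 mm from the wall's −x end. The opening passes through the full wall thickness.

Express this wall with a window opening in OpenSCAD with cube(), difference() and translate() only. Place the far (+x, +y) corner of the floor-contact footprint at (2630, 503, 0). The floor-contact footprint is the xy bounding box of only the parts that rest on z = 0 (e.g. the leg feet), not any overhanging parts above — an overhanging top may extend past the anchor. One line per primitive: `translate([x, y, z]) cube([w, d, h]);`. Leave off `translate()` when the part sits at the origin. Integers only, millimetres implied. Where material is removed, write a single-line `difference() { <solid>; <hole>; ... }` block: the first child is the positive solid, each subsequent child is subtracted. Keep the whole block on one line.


difference() { translate([170, 401, 0]) cube([2460, 102, 2735]); translate([1202, 401, 701]) cube([1118, 102, 1263]); }


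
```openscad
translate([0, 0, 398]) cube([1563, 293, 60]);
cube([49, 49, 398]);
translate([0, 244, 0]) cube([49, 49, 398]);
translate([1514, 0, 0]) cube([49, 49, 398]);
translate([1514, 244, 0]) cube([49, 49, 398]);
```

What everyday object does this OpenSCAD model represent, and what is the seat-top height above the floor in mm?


A bench. The seat-top height is 458 mm.

A long slab on four corner posts — a bench. The slab sits at z = 398 with thickness 60, so the top is 398 + 60 = 458 mm.


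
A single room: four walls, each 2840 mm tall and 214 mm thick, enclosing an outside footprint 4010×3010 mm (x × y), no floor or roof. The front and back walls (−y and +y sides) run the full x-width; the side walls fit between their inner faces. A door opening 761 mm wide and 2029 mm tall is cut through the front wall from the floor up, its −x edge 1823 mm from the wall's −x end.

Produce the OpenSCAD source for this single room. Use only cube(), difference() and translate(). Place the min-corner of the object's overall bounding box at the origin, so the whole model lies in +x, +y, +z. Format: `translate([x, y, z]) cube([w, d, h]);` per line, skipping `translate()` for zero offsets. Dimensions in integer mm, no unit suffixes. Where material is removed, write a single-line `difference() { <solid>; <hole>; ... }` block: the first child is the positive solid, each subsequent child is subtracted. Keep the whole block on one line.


difference() { cube([4010, 214, 2840]); translate([1823, 0, 0]) cube([761, 214, 2029]); }
translate([0, 2796, 0]) cube([4010, 214, 2840]);
translate([0, 214, 0]) cube([214, 2582, 2840]);
translate([3796, 214, 0]) cube([214, 2582, 2840]);


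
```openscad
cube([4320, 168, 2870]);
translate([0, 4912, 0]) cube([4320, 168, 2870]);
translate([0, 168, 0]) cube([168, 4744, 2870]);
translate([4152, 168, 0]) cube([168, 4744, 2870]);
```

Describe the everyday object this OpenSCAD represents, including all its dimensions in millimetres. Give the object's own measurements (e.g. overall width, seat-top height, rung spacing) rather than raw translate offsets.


The wall frame of a small rectangular building: four walls, each 2870 mm tall and 168 mm thick, enclosing a footprint 4320 mm (x) by 5080 mm (y) outside-to-outside, with no floor or roof. The front and back walls (the −y and +y sides) span the full width; the two side walls fit between them.


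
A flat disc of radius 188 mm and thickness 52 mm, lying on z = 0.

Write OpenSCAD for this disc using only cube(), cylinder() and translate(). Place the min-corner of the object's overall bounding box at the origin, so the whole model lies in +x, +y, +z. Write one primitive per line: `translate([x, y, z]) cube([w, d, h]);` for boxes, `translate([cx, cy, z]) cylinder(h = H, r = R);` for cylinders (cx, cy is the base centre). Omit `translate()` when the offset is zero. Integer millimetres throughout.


translate([188, 188, 0]) cylinder(h = 52, r = 188);


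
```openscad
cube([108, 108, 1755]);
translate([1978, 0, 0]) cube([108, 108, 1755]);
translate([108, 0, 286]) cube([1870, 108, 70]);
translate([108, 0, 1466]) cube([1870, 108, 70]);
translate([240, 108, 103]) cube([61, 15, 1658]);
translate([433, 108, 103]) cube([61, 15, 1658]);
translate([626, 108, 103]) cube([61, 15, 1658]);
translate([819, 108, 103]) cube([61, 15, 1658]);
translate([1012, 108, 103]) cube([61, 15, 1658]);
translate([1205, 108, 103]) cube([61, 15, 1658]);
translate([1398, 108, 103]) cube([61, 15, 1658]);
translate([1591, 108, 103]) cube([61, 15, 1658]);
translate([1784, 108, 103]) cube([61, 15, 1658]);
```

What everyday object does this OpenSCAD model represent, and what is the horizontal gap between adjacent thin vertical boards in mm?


A fence section. The picket gap is 132 mm.

Two posts, two rails, 9 pickets — a fence section. Span 1870 mm holds 9 pickets of 61 mm with 10 equal gaps: ⌊(1870 − 9·61) / 10⌋ = 132 mm.


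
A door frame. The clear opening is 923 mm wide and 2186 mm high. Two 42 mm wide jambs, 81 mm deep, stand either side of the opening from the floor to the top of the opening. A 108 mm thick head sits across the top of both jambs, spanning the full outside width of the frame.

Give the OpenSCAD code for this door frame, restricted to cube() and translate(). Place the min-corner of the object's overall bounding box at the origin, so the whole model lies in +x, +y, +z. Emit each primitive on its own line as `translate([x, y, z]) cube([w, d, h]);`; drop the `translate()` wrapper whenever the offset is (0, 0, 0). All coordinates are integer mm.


cube([42, 81, 2186]);
translate([965, 0, 0]) cube([42, 81, 2186]);
translate([0, 0, 2186]) cube([1007, 81, 108]);


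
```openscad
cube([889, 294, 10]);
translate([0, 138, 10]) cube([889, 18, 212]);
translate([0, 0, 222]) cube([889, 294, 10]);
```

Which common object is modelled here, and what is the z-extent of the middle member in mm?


An I-beam. The web height is 212 mm.

Two wide flanges with a thin centred web — an I-beam. Overall 232 mm minus two 10 mm flanges gives a web of 232 − 2·10 = 212 mm.


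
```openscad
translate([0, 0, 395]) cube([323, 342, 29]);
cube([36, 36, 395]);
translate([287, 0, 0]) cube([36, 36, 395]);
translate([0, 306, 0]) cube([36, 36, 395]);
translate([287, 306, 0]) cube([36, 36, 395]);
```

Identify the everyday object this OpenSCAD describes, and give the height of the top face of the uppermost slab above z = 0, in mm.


A stool. The seat height is 424 mm.

A 323×342×29 slab at z = 395 on four corner posts — a stool. The seat top is 395 + 29 = 424 mm.


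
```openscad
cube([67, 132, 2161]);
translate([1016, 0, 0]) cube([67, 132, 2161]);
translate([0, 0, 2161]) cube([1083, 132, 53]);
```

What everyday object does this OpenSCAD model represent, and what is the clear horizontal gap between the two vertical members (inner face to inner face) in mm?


A door frame. The clear opening width is 949 mm.

Two 2161 mm tall posts with a header on top — a door frame. The left jamb is 67 mm wide at x = 0; the right jamb starts at x = 1016. The clear opening is 1016 − 67 = 949 mm.


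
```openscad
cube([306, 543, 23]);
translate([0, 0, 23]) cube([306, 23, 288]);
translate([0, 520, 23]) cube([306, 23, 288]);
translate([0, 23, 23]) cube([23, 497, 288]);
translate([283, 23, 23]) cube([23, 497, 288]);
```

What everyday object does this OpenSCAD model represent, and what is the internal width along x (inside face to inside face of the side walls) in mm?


An open box. The internal width is 260 mm.

A 306×543 base slab with four walls standing on it — an open box. The base is 306 mm wide and the walls are 23 mm thick, so the internal width is 306 − 2 × 23 = 260 mm.


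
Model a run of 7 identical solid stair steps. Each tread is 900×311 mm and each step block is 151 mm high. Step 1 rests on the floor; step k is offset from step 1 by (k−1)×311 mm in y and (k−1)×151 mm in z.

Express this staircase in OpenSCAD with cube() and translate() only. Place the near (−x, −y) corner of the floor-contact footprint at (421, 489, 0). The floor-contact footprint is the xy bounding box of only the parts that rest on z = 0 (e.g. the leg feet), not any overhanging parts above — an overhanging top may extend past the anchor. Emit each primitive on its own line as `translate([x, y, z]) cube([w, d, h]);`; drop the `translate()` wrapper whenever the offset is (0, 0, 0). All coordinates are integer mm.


translate([421, 489, 0]) cube([900, 311, 151]);
translate([421, 800, 151]) cube([900, 311, 151]);
translate([421, 1111, 302]) cube([900, 311, 151]);
translate([421, 1422, 453]) cube([900, 311, 151]);
translate([421, 1733, 604]) cube([900, 311, 151]);
translate([421, 2044, 755]) cube([900, 311, 151]);
translate([421, 2355, 906]) cube([900, 311, 151]);


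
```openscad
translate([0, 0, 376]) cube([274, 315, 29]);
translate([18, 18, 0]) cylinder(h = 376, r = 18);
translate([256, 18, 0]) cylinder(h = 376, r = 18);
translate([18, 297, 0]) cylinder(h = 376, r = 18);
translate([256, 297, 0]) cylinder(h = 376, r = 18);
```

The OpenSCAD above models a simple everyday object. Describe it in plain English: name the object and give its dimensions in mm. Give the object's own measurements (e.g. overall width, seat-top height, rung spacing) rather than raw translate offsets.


A four-legged stool. The seat is a 274×315×29 mm slab whose top surface is at z = 405 mm; four round legs, each 36 mm in diameter, run from the floor (z = 0) to the underside of the seat, each leg's axis is inset half a diameter from the nearest pair of seat edges (so the leg's bounding box is flush with the corner).


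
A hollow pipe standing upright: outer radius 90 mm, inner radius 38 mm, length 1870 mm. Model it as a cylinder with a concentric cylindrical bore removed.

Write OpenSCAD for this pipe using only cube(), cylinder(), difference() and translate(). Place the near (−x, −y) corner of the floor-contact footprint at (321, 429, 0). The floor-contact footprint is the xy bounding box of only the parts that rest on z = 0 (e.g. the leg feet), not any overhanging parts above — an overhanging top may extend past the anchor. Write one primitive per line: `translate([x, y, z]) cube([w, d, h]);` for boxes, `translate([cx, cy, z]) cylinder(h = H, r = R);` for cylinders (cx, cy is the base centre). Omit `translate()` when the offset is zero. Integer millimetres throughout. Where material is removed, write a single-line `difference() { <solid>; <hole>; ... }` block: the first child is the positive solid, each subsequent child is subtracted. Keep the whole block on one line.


difference() { translate([411, 519, 0]) cylinder(h = 1870, r = 90); translate([411, 519, 0]) cylinder(h = 1870, r = 38); }


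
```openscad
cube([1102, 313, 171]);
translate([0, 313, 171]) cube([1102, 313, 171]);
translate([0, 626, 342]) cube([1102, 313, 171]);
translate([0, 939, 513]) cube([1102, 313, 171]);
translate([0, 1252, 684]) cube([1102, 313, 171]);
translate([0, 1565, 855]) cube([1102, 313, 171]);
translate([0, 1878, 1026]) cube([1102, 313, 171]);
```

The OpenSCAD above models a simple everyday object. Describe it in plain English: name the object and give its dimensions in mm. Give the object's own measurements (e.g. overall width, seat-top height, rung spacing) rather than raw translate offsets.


A straight staircase of 7 solid steps. Each step is 1102 mm wide (x), 313 mm deep (y, the going) and 171 mm tall (the rise). The first step rests on the floor; each subsequent step sits one going further in +y and one rise higher in +z, directly behind and above the previous step with no overlap.


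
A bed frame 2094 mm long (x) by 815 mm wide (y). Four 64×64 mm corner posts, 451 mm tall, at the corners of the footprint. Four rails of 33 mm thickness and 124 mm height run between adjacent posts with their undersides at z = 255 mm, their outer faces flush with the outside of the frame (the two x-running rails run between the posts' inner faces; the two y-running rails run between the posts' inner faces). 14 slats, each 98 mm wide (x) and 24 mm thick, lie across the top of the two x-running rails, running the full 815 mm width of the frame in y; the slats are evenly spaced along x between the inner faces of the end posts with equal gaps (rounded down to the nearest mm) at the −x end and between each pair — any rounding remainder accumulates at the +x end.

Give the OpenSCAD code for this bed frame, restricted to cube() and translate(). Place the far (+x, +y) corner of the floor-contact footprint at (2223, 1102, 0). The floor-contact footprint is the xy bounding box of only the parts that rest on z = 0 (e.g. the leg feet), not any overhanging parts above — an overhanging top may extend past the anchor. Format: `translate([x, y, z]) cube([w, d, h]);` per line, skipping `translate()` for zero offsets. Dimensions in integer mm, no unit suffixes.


// slat z = rail_z + rail_h = 255 + 124 = 379
// slat gap = ⌊(1966 − 14·98) / 15⌋ = 39
translate([129, 287, 0]) cube([64, 64, 451]);
translate([129, 1038, 0]) cube([64, 64, 451]);
translate([2159, 287, 0]) cube([64, 64, 451]);
translate([2159, 1038, 0]) cube([64, 64, 451]);
translate([193, 287, 255]) cube([1966, 33, 124]);
translate([193, 1069, 255]) cube([1966, 33, 124]);
translate([129, 351, 255]) cube([33, 687, 124]);
translate([2190, 351, 255]) cube([33, 687, 124]);
translate([232, 287, 379]) cube([98, 815, 24]);
translate([369, 287, 379]) cube([98, 815, 24]);
translate([506, 287, 379]) cube([98, 815, 24]);
translate([643, 287, 379]) cube([98, 815, 24]);
translate([780, 287, 379]) cube([98, 815, 24]);
translate([917, 287, 379]) cube([98, 815, 24]);
translate([1054, 287, 379]) cube([98, 815, 24]);
translate([1191, 287, 379]) cube([98, 815, 24]);
translate([1328, 287, 379]) cube([98, 815, 24]);
translate([1465, 287, 379]) cube([98, 815, 24]);
translate([1602, 287, 379]) cube([98, 815, 24]);
translate([1739, 287, 379]) cube([98, 815, 24]);
translate([1876, 287, 379]) cube([98, 815, 24]);
translate([2013, 287, 379]) cube([98, 815, 24]);


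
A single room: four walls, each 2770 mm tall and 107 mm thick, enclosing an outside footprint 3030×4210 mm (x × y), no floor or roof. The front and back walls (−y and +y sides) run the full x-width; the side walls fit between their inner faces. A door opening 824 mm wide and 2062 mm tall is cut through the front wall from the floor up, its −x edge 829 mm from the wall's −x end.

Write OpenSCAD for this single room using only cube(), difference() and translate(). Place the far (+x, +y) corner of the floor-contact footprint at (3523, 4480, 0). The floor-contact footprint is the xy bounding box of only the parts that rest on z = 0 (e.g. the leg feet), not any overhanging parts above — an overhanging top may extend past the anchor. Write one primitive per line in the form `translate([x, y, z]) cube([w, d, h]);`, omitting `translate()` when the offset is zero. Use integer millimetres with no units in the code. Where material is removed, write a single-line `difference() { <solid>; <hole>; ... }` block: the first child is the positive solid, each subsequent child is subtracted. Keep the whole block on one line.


difference() { translate([493, 270, 0]) cube([3030, 107, 2770]); translate([1322, 270, 0]) cube([824, 107, 2062]); }
translate([493, 4373, 0]) cube([3030, 107, 2770]);
translate([493, 377, 0]) cube([107, 3996, 2770]);
translate([3416, 377, 0]) cube([107, 3996, 2770]);


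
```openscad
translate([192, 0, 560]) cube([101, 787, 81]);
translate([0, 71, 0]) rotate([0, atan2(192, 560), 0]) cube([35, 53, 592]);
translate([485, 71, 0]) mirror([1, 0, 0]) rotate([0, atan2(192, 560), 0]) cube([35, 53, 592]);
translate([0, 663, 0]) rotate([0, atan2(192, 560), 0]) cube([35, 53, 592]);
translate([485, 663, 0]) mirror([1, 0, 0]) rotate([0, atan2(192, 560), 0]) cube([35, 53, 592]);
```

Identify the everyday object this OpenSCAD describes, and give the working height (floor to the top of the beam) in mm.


A sawhorse. The overall height is 641 mm.

A beam across two mirrored pairs of raked legs — a sawhorse. The beam's underside is at z = 560 (matching the legs' vertical rise in atan2(192, 560)) and the beam is 81 mm tall, so its top is at 560 + 81 = 641 mm. The raked legs top out at the beam's underside, so that is the highest point.


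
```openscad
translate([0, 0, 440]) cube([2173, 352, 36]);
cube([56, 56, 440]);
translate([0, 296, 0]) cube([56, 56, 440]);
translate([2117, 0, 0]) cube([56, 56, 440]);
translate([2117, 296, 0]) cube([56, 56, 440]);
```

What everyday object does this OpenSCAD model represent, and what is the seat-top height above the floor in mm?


A bench. The seat-top height is 476 mm.

A long slab on four corner posts — a bench. The slab sits at z = 440 with thickness 36, so the top is 440 + 36 = 476 mm.


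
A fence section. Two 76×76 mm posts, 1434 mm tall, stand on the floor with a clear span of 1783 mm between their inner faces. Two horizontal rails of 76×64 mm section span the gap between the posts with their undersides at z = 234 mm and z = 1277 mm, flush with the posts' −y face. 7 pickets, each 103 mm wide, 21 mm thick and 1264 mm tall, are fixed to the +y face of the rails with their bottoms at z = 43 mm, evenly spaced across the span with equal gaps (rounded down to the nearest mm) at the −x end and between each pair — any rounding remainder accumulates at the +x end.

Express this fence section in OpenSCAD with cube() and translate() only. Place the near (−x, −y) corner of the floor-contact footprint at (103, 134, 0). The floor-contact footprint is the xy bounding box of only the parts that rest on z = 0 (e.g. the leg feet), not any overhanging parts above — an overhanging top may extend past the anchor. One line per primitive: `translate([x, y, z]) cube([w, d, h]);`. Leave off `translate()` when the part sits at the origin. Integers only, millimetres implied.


translate([103, 134, 0]) cube([76, 76, 1434]);
translate([1962, 134, 0]) cube([76, 76, 1434]);
translate([179, 134, 234]) cube([1783, 76, 64]);
translate([179, 134, 1277]) cube([1783, 76, 64]);
translate([311, 210, 43]) cube([103, 21, 1264]);
translate([546, 210, 43]) cube([103, 21, 1264]);
translate([781, 210, 43]) cube([103, 21, 1264]);
translate([1016, 210, 43]) cube([103, 21, 1264]);
translate([1251, 210, 43]) cube([103, 21, 1264]);
translate([1486, 210, 43]) cube([103, 21, 1264]);
translate([1721, 210, 43]) cube([103, 21, 1264]);


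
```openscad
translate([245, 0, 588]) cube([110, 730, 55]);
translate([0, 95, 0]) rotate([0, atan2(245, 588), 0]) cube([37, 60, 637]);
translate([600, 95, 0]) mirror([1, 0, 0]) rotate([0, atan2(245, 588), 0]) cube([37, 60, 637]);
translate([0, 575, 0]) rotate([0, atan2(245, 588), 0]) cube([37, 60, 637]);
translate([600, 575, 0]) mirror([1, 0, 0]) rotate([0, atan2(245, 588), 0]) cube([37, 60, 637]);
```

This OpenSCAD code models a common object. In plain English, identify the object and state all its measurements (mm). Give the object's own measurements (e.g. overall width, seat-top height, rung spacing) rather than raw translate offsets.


A sawhorse. A 110×730×55 mm beam (x, y, z) sits on two A-frame leg pairs. Each pair is two raked legs of 37×60 mm section (60 mm along y) splaying symmetrically in x. Each leg rises 588 mm vertically over 245 mm of horizontal reach and is 637 mm long along its own axis. Every leg's outer bottom edge rests on the floor and its outer top edge meets a bottom edge of the beam — the left legs (tilting toward +x) meet the beam's −x bottom edge, the right legs (their mirror images, tilting toward −x) meet its +x bottom edge — so the leg tops tuck under the beam, the beam's underside is 588 mm above the floor, and the feet are 600 mm apart outside-to-outside with the beam centred between them. The two leg pairs are set in 95 mm from either end of the beam.


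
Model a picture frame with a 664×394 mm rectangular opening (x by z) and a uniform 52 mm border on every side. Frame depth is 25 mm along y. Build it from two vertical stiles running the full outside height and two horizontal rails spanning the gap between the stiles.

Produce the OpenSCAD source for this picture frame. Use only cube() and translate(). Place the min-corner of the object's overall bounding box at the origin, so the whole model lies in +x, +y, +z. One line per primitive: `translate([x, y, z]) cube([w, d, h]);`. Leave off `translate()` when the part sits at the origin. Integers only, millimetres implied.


cube([52, 25, 498]);
translate([716, 0, 0]) cube([52, 25, 498]);
translate([52, 0, 0]) cube([664, 25, 52]);
translate([52, 0, 446]) cube([664, 25, 52]);


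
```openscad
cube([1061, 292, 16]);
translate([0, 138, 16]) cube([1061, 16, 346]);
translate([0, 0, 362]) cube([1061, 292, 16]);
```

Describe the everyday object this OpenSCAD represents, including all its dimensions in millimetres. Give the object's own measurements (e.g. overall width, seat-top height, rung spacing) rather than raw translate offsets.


An I-beam lying along x, 1061 mm long. Overall section height 378 mm. Two flanges 292 mm wide (y) and 16 mm thick, one on the floor and one at the top; a web 16 mm thick runs between them, centred on the flange width.


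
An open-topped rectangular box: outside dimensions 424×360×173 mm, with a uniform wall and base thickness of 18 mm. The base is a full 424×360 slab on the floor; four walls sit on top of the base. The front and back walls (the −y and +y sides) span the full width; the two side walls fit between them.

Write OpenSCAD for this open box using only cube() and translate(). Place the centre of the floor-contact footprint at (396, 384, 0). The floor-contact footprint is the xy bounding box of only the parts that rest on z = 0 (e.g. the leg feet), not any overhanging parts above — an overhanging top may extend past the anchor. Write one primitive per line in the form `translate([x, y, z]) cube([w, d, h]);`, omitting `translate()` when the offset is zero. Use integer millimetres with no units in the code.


translate([184, 204, 0]) cube([424, 360, 18]);
translate([184, 204, 18]) cube([424, 18, 155]);
translate([184, 546, 18]) cube([424, 18, 155]);
translate([184, 222, 18]) cube([18, 324, 155]);
translate([590, 222, 18]) cube([18, 324, 155]);


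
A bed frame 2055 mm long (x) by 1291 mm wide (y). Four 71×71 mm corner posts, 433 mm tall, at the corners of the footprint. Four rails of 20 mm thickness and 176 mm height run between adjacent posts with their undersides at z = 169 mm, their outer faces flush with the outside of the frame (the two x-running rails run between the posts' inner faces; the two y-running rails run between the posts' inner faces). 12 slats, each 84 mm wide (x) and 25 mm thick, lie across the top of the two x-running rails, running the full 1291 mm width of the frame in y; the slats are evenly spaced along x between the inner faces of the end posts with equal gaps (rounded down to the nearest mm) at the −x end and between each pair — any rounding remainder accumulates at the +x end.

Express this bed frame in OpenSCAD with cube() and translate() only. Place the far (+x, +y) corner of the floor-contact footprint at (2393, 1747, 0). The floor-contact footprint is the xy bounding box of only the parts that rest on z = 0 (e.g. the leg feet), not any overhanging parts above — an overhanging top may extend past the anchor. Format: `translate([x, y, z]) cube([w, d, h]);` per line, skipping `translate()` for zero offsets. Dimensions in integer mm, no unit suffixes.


// slat z = rail_z + rail_h = 169 + 176 = 345
// slat gap = ⌊(1913 − 12·84) / 13⌋ = 69
translate([338, 456, 0]) cube([71, 71, 433]);
translate([338, 1676, 0]) cube([71, 71, 433]);
translate([2322, 456, 0]) cube([71, 71, 433]);
translate([2322, 1676, 0]) cube([71, 71, 433]);
translate([409, 456, 169]) cube([1913, 20, 176]);
translate([409, 1727, 169]) cube([1913, 20, 176]);
translate([338, 527, 169]) cube([20, 1149, 176]);
translate([2373, 527, 169]) cube([20, 1149, 176]);
translate([478, 456, 345]) cube([84, 1291, 25]);
translate([631, 456, 345]) cube([84, 1291, 25]);
translate([784, 456, 345]) cube([84, 1291, 25]);
translate([937, 456, 345]) cube([84, 1291, 25]);
translate([1090, 456, 345]) cube([84, 1291, 25]);
translate([1243, 456, 345]) cube([84, 1291, 25]);
translate([1396, 456, 345]) cube([84, 1291, 25]);
translate([1549, 456, 345]) cube([84, 1291, 25]);
translate([1702, 456, 345]) cube([84, 1291, 25]);
translate([1855, 456, 345]) cube([84, 1291, 25]);
translate([2008, 456, 345]) cube([84, 1291, 25]);
translate([2161, 456, 345]) cube([84, 1291, 25]);


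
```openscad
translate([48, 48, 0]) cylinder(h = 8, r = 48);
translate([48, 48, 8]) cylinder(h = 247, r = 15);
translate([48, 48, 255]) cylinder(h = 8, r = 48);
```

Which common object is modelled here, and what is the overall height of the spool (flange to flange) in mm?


A spool. The overall height is 263 mm.

Three coaxial cylinders, large–small–large — a spool. Two 8 mm flanges and a 247 mm core give 8 + 247 + 8 = 263 mm.


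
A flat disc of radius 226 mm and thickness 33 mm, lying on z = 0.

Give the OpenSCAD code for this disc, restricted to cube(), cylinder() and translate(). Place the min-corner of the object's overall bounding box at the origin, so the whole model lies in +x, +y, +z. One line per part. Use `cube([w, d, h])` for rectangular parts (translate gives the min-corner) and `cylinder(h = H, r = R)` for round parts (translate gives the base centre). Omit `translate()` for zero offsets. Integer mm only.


translate([226, 226, 0]) cylinder(h = 33, r = 226);


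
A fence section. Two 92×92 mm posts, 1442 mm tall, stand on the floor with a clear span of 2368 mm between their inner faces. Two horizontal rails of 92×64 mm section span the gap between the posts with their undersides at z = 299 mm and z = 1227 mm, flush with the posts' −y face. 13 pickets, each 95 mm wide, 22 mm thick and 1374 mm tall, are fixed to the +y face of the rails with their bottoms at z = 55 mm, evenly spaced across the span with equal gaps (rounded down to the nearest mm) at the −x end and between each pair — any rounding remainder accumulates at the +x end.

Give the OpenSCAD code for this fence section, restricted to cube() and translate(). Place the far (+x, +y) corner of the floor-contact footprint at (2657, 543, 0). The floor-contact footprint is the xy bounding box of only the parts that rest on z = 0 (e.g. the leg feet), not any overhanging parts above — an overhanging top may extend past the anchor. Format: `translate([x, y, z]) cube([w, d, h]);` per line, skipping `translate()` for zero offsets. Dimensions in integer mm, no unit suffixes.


translate([105, 451, 0]) cube([92, 92, 1442]);
translate([2565, 451, 0]) cube([92, 92, 1442]);
translate([197, 451, 299]) cube([2368, 92, 64]);
translate([197, 451, 1227]) cube([2368, 92, 64]);
translate([277, 543, 55]) cube([95, 22, 1374]);
translate([452, 543, 55]) cube([95, 22, 1374]);
translate([627, 543, 55]) cube([95, 22, 1374]);
translate([802, 543, 55]) cube([95, 22, 1374]);
translate([977, 543, 55]) cube([95, 22, 1374]);
translate([1152, 543, 55]) cube([95, 22, 1374]);
translate([1327, 543, 55]) cube([95, 22, 1374]);
translate([1502, 543, 55]) cube([95, 22, 1374]);
translate([1677, 543, 55]) cube([95, 22, 1374]);
translate([1852, 543, 55]) cube([95, 22, 1374]);
translate([2027, 543, 55]) cube([95, 22, 1374]);
translate([2202, 543, 55]) cube([95, 22, 1374]);
translate([2377, 543, 55]) cube([95, 22, 1374]);


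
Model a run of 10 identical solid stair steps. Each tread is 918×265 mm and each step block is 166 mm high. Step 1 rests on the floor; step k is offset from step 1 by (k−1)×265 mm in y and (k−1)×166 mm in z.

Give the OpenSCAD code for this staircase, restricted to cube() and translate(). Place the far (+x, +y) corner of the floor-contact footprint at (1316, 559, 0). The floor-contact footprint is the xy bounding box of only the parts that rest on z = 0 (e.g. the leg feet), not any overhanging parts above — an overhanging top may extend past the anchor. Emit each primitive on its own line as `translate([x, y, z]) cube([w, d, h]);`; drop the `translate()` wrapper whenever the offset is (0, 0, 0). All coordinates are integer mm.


translate([398, 294, 0]) cube([918, 265, 166]);
translate([398, 559, 166]) cube([918, 265, 166]);
translate([398, 824, 332]) cube([918, 265, 166]);
translate([398, 1089, 498]) cube([918, 265, 166]);
translate([398, 1354, 664]) cube([918, 265, 166]);
translate([398, 1619, 830]) cube([918, 265, 166]);
translate([398, 1884, 996]) cube([918, 265, 166]);
translate([398, 2149, 1162]) cube([918, 265, 166]);
translate([398, 2414, 1328]) cube([918, 265, 166]);
translate([398, 2679, 1494]) cube([918, 265, 166]);


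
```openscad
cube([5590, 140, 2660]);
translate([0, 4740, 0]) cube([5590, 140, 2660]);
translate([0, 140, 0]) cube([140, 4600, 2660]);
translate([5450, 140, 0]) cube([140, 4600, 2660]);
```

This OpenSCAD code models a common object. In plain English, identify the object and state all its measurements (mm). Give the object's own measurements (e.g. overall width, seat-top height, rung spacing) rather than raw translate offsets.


The wall frame of a small rectangular building: four walls, each 2660 mm tall and 140 mm thick, enclosing a footprint 5590 mm (x) by 4880 mm (y) outside-to-outside, with no floor or roof. The front and back walls (the −y and +y sides) span the full width; the two side walls fit between them.


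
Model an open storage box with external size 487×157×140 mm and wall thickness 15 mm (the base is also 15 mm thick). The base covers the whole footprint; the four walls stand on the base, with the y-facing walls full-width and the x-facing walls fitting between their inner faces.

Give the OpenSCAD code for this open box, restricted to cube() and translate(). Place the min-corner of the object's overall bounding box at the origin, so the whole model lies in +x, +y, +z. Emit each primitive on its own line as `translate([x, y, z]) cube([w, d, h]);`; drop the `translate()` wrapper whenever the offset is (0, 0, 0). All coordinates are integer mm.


cube([487, 157, 15]);
translate([0, 0, 15]) cube([487, 15, 125]);
translate([0, 142, 15]) cube([487, 15, 125]);
translate([0, 15, 15]) cube([15, 127, 125]);
translate([472, 15, 15]) cube([15, 127, 125]);


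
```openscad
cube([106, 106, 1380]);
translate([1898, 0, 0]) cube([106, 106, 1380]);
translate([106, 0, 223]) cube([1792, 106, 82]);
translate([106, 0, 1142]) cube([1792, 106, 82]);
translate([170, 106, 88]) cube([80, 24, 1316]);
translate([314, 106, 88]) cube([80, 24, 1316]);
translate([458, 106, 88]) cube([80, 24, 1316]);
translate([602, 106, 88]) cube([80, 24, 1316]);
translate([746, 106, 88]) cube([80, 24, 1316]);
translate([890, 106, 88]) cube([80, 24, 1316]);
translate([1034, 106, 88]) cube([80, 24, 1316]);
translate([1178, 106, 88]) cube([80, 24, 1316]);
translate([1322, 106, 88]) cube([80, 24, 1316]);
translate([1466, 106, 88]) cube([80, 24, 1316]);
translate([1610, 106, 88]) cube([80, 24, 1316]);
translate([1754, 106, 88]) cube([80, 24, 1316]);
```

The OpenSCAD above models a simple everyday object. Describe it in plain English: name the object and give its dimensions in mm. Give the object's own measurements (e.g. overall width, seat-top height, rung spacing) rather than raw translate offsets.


A fence section. Two 106×106 mm posts, 1380 mm tall, stand on the floor with a clear span of 1792 mm between their inner faces. Two horizontal rails of 106×82 mm section span the gap between the posts with their undersides at z = 223 mm and z = 1142 mm, flush with the posts' −y face. 12 pickets, each 80 mm wide, 24 mm thick and 1316 mm tall, are fixed to the +y face of the rails with their bottoms at z = 88 mm, spaced across the span with a 64 mm gap after the −x post and between neighbouring pickets and before the +x post.


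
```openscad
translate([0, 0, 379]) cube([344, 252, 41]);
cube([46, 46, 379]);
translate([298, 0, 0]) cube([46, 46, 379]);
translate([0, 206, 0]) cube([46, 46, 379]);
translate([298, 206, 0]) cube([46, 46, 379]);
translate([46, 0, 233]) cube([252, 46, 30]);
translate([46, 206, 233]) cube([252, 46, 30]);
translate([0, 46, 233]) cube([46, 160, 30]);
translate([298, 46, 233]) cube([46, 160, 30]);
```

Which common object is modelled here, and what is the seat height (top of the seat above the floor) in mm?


A stool. The seat height is 420 mm.

A 344×252×41 slab at z = 379 on four corner posts — a stool. The seat top is 379 + 41 = 420 mm.
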